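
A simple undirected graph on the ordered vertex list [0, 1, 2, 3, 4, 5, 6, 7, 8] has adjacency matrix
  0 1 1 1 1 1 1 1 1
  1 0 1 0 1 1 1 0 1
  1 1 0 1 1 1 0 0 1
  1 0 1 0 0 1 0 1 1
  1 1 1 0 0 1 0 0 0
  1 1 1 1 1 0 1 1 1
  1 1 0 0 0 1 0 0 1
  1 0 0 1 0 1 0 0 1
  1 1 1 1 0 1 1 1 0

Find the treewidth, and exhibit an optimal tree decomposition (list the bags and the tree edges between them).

Every bag has size at most 5, so the width is 5 − 1 = 4 and tw(G) ≤ 4. Conversely, {0, 1, 2, 5, 8} is a clique of size 5, and the vertices of any clique must share a bag in every tree decomposition; so some bag has ≥ 5 vertices and tw(G) ≥ 4. Hence tw(G) = 4 exactly.

Treewidth 4.
One such decomposition:
Bags: B1 = {0, 1, 2, 5, 8}  B2 = {0, 2, 3, 5, 8}  B3 = {0, 1, 5, 6, 8}  B4 = {0, 3, 5, 7, 8}  B5 = {0, 1, 2, 4, 5}
Tree: B1–B2, B1–B3, B2–B4, B1–B5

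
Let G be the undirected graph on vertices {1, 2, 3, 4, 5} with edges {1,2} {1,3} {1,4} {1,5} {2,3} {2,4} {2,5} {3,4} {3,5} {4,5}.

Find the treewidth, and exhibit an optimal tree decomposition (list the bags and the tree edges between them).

With just one bag of size 5, the width is 5 − 1 = 4, so tw(G) ≤ 4. On the other hand G contains the 5-clique {1, 2, 3, 4, 5}. A clique must lie in a single bag of any decomposition, so no decomposition can have width below 4. Hence tw(G) = 4 exactly.

Treewidth 4.
One optimal decomposition is:
Bags: B1 = {1, 2, 3, 4, 5}
Tree: (single bag)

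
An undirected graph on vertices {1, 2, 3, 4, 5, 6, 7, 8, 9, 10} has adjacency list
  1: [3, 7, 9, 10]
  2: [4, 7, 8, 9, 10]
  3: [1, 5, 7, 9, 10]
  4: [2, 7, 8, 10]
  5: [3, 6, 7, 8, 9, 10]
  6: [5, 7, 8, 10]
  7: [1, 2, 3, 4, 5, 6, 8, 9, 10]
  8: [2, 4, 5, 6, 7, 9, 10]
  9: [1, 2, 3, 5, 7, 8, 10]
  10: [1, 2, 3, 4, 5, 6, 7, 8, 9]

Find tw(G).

4

A width-4 tree decomposition is:
Bags: B1 = {3, 5, 7, 9, 10}  B2 = {5, 7, 8, 9, 10}  B3 = {1, 3, 7, 9, 10}  B4 = {2, 7, 8, 9, 10}  B5 = {5, 6, 7, 8, 10}  B6 = {2, 4, 7, 8, 10}
Tree: B1–B2, B1–B3, B2–B4, B2–B5, B4–B6
The largest bag has 5 vertices, giving width 4; this decomposition certifies tw(G) ≤ 4. For the lower bound, the 5 vertices {2, 7, 8, 9, 10} are pairwise adjacent, and any tree decomposition puts a clique entirely inside one bag — forcing width ≥ 4. Therefore the treewidth is 4.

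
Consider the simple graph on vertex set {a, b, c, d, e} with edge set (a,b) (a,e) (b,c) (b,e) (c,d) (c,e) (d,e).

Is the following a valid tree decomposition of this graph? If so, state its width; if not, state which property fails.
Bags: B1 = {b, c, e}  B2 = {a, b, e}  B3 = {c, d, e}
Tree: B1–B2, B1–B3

Vertex coverage: the bags together contain {a, b, c, d, e}, the full vertex set. Edge coverage: each edge of G has both endpoints in at least one bag. Running intersection: for every vertex, the bags containing it form a connected subtree. All three properties hold, so this is a valid tree decomposition of width max|bag| − 1 = 2, and hence tw(G) ≤ 2.

Yes; width 2.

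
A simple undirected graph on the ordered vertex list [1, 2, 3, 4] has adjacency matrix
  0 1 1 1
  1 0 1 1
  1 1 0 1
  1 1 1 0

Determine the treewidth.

A width-3 tree decomposition is:
Bags: B1 = {1, 2, 3, 4}
Tree: (single bag)
A single bag containing all 4 vertices is trivially a valid decomposition of width 3. On the other hand G contains the 4-clique {1, 2, 3, 4}. A clique must lie in a single bag of any decomposition, so no decomposition can have width below 3. Therefore the treewidth is 3.

3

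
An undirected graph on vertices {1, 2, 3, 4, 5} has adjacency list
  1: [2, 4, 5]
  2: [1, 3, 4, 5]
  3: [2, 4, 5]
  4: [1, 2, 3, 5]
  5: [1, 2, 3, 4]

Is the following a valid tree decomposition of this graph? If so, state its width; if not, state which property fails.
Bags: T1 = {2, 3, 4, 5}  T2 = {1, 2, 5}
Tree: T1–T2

A tree decomposition must satisfy three properties: every vertex lies in some bag; for every edge, both endpoints lie together in some bag; and for every vertex, the bags containing it form a connected subtree. Here edge (4,1) lies in no bag, so the decomposition is invalid.

No — edge (4,1) lies in no bag.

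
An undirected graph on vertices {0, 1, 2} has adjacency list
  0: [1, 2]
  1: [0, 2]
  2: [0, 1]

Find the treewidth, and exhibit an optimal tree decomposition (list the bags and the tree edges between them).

With just one bag of size 3, the width is 3 − 1 = 2, so tw(G) ≤ 2. For the lower bound, the 3 vertices {0, 1, 2} are pairwise adjacent, and any tree decomposition puts a clique entirely inside one bag — forcing width ≥ 2. Combining the bounds, tw(G) = 2.

Treewidth 2.
Bags: B1 = {0, 1, 2}
Tree: (single bag)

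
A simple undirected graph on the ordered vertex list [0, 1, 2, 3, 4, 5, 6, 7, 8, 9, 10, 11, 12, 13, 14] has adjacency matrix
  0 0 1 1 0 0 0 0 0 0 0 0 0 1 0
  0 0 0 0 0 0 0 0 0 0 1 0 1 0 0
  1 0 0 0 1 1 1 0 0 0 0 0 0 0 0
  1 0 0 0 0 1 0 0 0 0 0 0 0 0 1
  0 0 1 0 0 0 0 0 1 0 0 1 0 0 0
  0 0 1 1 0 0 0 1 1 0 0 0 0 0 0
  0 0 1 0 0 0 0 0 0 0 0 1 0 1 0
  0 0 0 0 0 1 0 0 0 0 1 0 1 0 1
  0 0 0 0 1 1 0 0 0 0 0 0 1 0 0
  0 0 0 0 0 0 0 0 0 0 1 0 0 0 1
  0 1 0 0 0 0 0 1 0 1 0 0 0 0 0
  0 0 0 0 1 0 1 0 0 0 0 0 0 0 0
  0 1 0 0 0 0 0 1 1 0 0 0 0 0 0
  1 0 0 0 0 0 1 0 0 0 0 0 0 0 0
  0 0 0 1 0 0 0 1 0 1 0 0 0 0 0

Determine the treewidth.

A width-3 tree decomposition is:
Bags: B1 = {1, 9, 10, 12}  B2 = {7, 9, 10, 12}  B3 = {7, 9, 12, 14}  B4 = {7, 8, 12, 14}  B5 = {5, 7, 8, 14}  B6 = {3, 5, 8, 14}  B7 = {3, 4, 5, 8}  B8 = {2, 3, 4, 5}  B9 = {0, 2, 3, 4}  B10 = {0, 2, 4, 11}  B11 = {0, 2, 6, 11}  B12 = {0, 6, 11, 13}
Tree: B1–B2, B2–B3, B3–B4, B4–B5, B5–B6, B6–B7, B7–B8, B8–B9, B9–B10, B10–B11, B11–B12
Every bag has size at most 4, so the width is 4 − 1 = 3 and tw(G) ≤ 3. For the lower bound: the 4 vertex sets {1,9,10}, {12}, {7}, {3,5,8,14} are disjoint, each induces a connected subgraph, and every pair is joined by at least one edge of G. Contracting each set to a single vertex therefore yields K_{4} as a minor, and since treewidth is minor-monotone, tw(G) ≥ tw(K_{4}) = 3. Therefore the treewidth is 3.

3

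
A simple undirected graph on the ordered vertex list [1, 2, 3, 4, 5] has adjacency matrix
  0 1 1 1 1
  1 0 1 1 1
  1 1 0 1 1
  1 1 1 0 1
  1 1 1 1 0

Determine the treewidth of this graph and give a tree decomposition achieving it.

A single bag containing all 5 vertices is trivially a valid decomposition of width 4. For the lower bound, the 5 vertices {1, 2, 3, 4, 5} are pairwise adjacent, and any tree decomposition puts a clique entirely inside one bag — forcing width ≥ 4. The upper and lower bounds meet at 4, so that is the treewidth.

Treewidth 4.
Bags: B1 = {1, 2, 3, 4, 5}
Tree: (single bag)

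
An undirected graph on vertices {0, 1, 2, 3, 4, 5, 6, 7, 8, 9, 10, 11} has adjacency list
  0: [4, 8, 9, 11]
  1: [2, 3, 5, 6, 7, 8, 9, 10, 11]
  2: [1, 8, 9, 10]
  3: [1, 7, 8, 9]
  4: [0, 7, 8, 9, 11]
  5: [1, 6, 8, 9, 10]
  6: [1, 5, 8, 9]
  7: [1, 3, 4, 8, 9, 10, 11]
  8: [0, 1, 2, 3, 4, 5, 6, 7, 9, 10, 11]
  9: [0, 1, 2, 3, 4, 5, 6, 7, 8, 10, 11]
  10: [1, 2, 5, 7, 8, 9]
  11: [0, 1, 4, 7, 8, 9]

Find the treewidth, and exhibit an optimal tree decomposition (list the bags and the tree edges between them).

Treewidth 4.
One such decomposition:
Bags: B1 = {1, 7, 8, 9, 10}  B2 = {1, 3, 7, 8, 9}  B3 = {1, 2, 8, 9, 10}  B4 = {1, 5, 8, 9, 10}  B5 = {1, 7, 8, 9, 11}  B6 = {1, 5, 6, 8, 9}  B7 = {4, 7, 8, 9, 11}  B8 = {0, 4, 8, 9, 11}
Tree: B1–B2, B1–B3, B1–B4, B2–B5, B4–B6, B5–B7, B7–B8

Each bag holds 5 vertices, so the decomposition has width 4, which upper-bounds the treewidth. Conversely, {0, 4, 8, 9, 11} is a clique of size 5, and the vertices of any clique must share a bag in every tree decomposition; so some bag has ≥ 5 vertices and tw(G) ≥ 4. The upper and lower bounds meet at 4, so that is the treewidth.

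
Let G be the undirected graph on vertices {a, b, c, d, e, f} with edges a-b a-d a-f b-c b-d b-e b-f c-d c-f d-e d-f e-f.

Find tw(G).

3

A width-3 tree decomposition is:
Bags: B1 = {a, b, d, f}  B2 = {b, c, d, f}  B3 = {b, d, e, f}
Tree: B1–B2, B2–B3
Every bag has size at most 4, so the width is 4 − 1 = 3 and tw(G) ≤ 3. On the other hand G contains the 4-clique {b, d, e, f}. A clique must lie in a single bag of any decomposition, so no decomposition can have width below 3. Therefore the treewidth is 3.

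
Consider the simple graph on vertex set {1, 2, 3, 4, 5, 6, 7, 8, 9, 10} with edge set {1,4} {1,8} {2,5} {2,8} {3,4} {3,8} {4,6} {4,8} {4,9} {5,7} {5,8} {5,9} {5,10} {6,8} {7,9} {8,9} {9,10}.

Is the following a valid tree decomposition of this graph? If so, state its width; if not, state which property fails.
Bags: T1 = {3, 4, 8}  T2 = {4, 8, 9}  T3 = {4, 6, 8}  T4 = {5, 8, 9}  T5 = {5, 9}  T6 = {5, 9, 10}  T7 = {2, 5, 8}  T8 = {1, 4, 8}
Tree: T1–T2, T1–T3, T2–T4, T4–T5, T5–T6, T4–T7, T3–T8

A tree decomposition must satisfy three properties: every vertex lies in some bag; for every edge, both endpoints lie together in some bag; and for every vertex, the bags containing it form a connected subtree. Here vertex 7 appears in no bag, so the decomposition is invalid.

No — vertex 7 appears in no bag.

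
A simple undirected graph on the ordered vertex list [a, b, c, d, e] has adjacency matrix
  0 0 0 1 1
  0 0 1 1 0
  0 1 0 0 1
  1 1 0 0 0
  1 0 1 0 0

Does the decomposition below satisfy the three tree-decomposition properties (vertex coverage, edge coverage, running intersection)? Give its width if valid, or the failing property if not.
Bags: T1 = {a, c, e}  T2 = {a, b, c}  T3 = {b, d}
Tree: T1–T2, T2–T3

No — edge (a,d) lies in no bag.

A tree decomposition must satisfy three properties: every vertex lies in some bag; for every edge, both endpoints lie together in some bag; and for every vertex, the bags containing it form a connected subtree. Here edge (a,d) lies in no bag, so the decomposition is invalid.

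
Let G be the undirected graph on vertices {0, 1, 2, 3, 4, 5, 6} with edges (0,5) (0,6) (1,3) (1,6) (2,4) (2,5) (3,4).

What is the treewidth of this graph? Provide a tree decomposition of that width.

Treewidth 2.
Bags: B1 = {0, 2, 5}  B2 = {0, 2, 6}  B3 = {1, 2, 6}  B4 = {1, 2, 3}  B5 = {2, 3, 4}
Tree: B1–B2, B2–B3, B3–B4, B4–B5

Every bag has size at most 3, so the width is 3 − 1 = 2 and tw(G) ≤ 2. For the lower bound, G contains the cycle 2–5–0–6–1–3–4–2, so G is not a forest; only forests have treewidth ≤ 1, hence tw(G) ≥ 2. Therefore the treewidth is 2.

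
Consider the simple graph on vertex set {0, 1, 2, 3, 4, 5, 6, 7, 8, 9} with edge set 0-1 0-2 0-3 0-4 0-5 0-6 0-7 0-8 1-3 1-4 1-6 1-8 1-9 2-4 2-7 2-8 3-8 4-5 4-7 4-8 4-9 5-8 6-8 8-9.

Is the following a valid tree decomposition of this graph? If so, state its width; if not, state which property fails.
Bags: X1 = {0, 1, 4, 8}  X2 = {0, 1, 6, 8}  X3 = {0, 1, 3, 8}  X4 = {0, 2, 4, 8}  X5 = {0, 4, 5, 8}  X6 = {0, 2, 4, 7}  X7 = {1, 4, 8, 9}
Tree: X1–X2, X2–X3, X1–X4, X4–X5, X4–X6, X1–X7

Checking the three conditions: (i) the bags cover all of {0, 1, 2, 3, 4, 5, 6, 7, 8, 9}; (ii) for each edge, some bag contains both endpoints; (iii) the bags containing any fixed vertex form a subtree. All hold, so the decomposition is valid with width 4 − 1 = 3.

Yes; width 3.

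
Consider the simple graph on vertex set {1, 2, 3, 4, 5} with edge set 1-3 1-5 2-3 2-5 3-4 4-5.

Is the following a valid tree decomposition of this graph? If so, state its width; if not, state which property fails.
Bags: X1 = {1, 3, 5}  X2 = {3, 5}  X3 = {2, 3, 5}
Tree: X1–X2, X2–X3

A tree decomposition must satisfy three properties: every vertex lies in some bag; for every edge, both endpoints lie together in some bag; and for every vertex, the bags containing it form a connected subtree. Here vertex 4 appears in no bag, so the decomposition is invalid.

No — vertex 4 appears in no bag.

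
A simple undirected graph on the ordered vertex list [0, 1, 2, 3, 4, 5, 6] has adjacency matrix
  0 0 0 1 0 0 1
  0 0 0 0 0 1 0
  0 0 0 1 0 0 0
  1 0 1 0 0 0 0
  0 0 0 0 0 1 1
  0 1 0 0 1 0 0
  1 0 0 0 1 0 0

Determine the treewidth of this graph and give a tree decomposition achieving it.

Each bag holds 2 vertices, so the decomposition has width 1, which upper-bounds the treewidth. G has an edge, so its treewidth is at least 1. Therefore the treewidth is 1.

Treewidth 1.
Bags: B1 = {1, 5}  B2 = {4, 5}  B3 = {4, 6}  B4 = {0, 6}  B5 = {0, 3}  B6 = {2, 3}
Tree: B1–B2, B2–B3, B3–B4, B4–B5, B5–B6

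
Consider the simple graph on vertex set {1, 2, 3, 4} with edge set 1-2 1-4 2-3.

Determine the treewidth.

A width-1 tree decomposition is:
Bags: B1 = {1, 2}  B2 = {1, 4}  B3 = {2, 3}
Tree: B1–B2, B1–B3
Every bag has size at most 2, so the width is 2 − 1 = 1 and tw(G) ≤ 1. Since G has at least one edge (e.g. 1–2), it is not an edgeless graph, so tw(G) ≥ 1. Hence tw(G) = 1 exactly.

1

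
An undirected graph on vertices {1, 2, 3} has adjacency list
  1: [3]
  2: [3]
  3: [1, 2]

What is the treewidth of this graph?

1

A width-1 tree decomposition is:
Bags: B1 = {1, 3}  B2 = {2, 3}
Tree: B1–B2
The largest bag has 2 vertices, giving width 1; this decomposition certifies tw(G) ≤ 1. Any graph with an edge has treewidth ≥ 1, and G has the edge 1–3. Hence tw(G) = 1 exactly.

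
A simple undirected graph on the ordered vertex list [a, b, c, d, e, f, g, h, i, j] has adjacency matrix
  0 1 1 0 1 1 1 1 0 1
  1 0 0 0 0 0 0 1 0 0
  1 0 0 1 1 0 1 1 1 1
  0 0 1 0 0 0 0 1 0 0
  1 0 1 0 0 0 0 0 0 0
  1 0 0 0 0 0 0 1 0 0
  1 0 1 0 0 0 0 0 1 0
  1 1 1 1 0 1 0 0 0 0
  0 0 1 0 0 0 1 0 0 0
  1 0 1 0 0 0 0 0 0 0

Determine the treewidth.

A width-2 tree decomposition is:
Bags: B1 = {a, c, e}  B2 = {a, c, g}  B3 = {a, c, h}  B4 = {c, g, i}  B5 = {a, f, h}  B6 = {a, c, j}  B7 = {a, b, h}  B8 = {c, d, h}
Tree: B1–B2, B2–B3, B2–B4, B3–B5, B1–B6, B5–B7, B3–B8
Every bag has size at most 3, so the width is 3 − 1 = 2 and tw(G) ≤ 2. Conversely, {c, d, h} is a clique of size 3, and the vertices of any clique must share a bag in every tree decomposition; so some bag has ≥ 3 vertices and tw(G) ≥ 2. The upper and lower bounds meet at 2, so that is the treewidth.

2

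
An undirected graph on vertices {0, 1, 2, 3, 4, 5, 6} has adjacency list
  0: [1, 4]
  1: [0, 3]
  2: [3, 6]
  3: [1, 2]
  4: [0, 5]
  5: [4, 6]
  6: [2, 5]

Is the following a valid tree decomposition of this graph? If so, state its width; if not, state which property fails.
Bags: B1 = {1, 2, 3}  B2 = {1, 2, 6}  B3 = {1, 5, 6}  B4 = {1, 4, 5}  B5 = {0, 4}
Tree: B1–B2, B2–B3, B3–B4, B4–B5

No — edge (1,0) lies in no bag.

A tree decomposition must satisfy three properties: every vertex lies in some bag; for every edge, both endpoints lie together in some bag; and for every vertex, the bags containing it form a connected subtree. Here edge (1,0) lies in no bag, so the decomposition is invalid.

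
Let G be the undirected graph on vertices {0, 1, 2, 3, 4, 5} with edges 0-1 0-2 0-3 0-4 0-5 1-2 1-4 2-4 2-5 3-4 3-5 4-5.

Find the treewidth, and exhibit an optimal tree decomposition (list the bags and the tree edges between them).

Treewidth 3.
One optimal decomposition is:
Bags: B1 = {0, 2, 4, 5}  B2 = {0, 3, 4, 5}  B3 = {0, 1, 2, 4}
Tree: B1–B2, B1–B3

The largest bag has 4 vertices, giving width 3; this decomposition certifies tw(G) ≤ 3. On the other hand G contains the 4-clique {0, 1, 2, 4}. A clique must lie in a single bag of any decomposition, so no decomposition can have width below 3. Combining the bounds, tw(G) = 3.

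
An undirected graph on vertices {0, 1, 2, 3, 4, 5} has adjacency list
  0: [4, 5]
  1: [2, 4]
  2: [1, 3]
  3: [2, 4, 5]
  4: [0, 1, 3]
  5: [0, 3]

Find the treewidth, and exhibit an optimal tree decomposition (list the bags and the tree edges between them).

Every bag has size at most 3, so the width is 3 − 1 = 2 and tw(G) ≤ 2. For the lower bound, G contains the cycle 5–0–4–3–5, so G is not a forest; only forests have treewidth ≤ 1, hence tw(G) ≥ 2. The upper and lower bounds meet at 2, so that is the treewidth.

Treewidth 2.
Bags: B1 = {0, 3, 5}  B2 = {0, 3, 4}  B3 = {2, 3, 4}  B4 = {1, 2, 4}
Tree: B1–B2, B2–B3, B3–B4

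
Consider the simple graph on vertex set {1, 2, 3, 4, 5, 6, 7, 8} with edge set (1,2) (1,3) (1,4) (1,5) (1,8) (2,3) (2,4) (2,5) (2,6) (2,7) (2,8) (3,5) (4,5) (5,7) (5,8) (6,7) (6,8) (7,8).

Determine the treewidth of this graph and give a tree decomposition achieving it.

Treewidth 3.
One such decomposition:
Bags: B1 = {1, 2, 5, 8}  B2 = {1, 2, 3, 5}  B3 = {2, 5, 7, 8}  B4 = {1, 2, 4, 5}  B5 = {2, 6, 7, 8}
Tree: B1–B2, B1–B3, B2–B4, B3–B5

The largest bag has 4 vertices, giving width 3; this decomposition certifies tw(G) ≤ 3. On the other hand G contains the 4-clique {1, 2, 5, 8}. A clique must lie in a single bag of any decomposition, so no decomposition can have width below 3. Hence tw(G) = 3 exactly.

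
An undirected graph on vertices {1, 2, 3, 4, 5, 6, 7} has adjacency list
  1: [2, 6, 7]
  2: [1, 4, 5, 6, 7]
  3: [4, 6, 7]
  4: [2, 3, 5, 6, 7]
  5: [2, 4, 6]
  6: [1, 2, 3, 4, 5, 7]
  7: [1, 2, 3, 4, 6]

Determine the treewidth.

A width-3 tree decomposition is:
Bags: B1 = {2, 4, 6, 7}  B2 = {3, 4, 6, 7}  B3 = {2, 4, 5, 6}  B4 = {1, 2, 6, 7}
Tree: B1–B2, B1–B3, B1–B4
The largest bag has 4 vertices, giving width 3; this decomposition certifies tw(G) ≤ 3. Conversely, {1, 2, 6, 7} is a clique of size 4, and the vertices of any clique must share a bag in every tree decomposition; so some bag has ≥ 4 vertices and tw(G) ≥ 3. Therefore the treewidth is 3.

3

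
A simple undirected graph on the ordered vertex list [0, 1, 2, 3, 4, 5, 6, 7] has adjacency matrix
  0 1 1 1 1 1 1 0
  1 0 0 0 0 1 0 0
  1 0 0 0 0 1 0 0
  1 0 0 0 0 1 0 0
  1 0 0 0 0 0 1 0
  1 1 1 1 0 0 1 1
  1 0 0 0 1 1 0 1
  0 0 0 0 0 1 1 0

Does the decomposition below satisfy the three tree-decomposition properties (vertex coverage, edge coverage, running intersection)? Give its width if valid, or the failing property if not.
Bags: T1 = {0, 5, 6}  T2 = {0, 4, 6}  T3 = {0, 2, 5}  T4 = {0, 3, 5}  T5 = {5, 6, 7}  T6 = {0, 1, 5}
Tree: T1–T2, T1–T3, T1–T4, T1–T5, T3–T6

Every vertex of G appears in some bag (union = {0, 1, 2, 3, 4, 5, 6, 7}); every edge is covered by a bag; and for each vertex v the set of bags containing v is connected in the bag tree. The decomposition is therefore valid. The largest bag has 3 vertices, so the width is 2.

Yes; width 2.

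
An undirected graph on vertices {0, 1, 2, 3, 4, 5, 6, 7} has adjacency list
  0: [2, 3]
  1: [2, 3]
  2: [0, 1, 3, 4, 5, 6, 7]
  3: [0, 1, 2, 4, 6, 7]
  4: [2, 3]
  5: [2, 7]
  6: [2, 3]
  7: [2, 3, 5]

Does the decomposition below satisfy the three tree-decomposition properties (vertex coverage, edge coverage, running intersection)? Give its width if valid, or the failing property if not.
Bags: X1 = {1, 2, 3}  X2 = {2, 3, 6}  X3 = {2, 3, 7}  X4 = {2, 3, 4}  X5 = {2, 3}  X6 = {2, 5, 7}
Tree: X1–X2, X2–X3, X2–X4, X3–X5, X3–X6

A tree decomposition must satisfy three properties: every vertex lies in some bag; for every edge, both endpoints lie together in some bag; and for every vertex, the bags containing it form a connected subtree. Here vertex 0 appears in no bag, so the decomposition is invalid.

No — vertex 0 appears in no bag.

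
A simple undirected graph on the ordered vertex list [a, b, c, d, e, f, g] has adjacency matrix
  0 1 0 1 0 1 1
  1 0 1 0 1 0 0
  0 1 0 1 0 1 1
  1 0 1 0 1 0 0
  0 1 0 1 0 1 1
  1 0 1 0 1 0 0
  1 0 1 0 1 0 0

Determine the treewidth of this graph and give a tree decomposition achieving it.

Treewidth 3.
Bags: B1 = {a, c, e, g}  B2 = {a, b, c, e}  B3 = {a, c, d, e}  B4 = {a, c, e, f}
Tree: B1–B2, B2–B3, B3–B4

Every bag has size at most 4, so the width is 4 − 1 = 3 and tw(G) ≤ 3. For the lower bound: the 4 vertex sets {a,g}, {b,e}, {c}, {d} are disjoint, each induces a connected subgraph, and every pair is joined by at least one edge of G. Contracting each set to a single vertex therefore yields K_{4} as a minor, and since treewidth is minor-monotone, tw(G) ≥ tw(K_{4}) = 3. Combining the bounds, tw(G) = 3.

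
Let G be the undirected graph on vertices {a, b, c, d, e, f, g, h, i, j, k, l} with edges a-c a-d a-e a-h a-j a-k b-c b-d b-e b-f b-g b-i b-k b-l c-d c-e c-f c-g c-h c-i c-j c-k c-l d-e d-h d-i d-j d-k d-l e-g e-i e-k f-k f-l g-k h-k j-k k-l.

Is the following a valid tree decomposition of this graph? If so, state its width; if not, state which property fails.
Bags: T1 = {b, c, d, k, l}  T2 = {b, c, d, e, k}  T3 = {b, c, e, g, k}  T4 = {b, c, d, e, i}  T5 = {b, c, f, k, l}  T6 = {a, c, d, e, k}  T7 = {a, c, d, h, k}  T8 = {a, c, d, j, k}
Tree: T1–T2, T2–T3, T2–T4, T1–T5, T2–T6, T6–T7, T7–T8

Vertex coverage: the bags together contain {a, b, c, d, e, f, g, h, i, j, k, l}, the full vertex set. Edge coverage: each edge of G has both endpoints in at least one bag. Running intersection: for every vertex, the bags containing it form a connected subtree. All three properties hold, so this is a valid tree decomposition of width max|bag| − 1 = 4, and hence tw(G) ≤ 4.

Yes; width 4.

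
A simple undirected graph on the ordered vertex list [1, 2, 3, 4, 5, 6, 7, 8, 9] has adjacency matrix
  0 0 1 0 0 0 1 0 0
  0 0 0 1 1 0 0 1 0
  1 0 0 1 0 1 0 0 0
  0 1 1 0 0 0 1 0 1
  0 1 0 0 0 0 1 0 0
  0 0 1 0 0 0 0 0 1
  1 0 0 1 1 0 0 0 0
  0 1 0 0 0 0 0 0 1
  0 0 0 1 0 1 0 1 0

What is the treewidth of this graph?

3

A width-3 tree decomposition is:
Bags: B1 = {3, 6, 8, 9}  B2 = {3, 4, 8, 9}  B3 = {2, 3, 4, 8}  B4 = {1, 2, 3, 4}  B5 = {1, 2, 4, 7}  B6 = {1, 2, 5, 7}
Tree: B1–B2, B2–B3, B3–B4, B4–B5, B5–B6
Every bag has size at most 4, so the width is 4 − 1 = 3 and tw(G) ≤ 3. For the lower bound: the 4 vertex sets {6,8,9}, {3}, {4}, {1,2,5,7} are disjoint, each induces a connected subgraph, and every pair is joined by at least one edge of G. Contracting each set to a single vertex therefore yields K_{4} as a minor, and since treewidth is minor-monotone, tw(G) ≥ tw(K_{4}) = 3. The upper and lower bounds meet at 3, so that is the treewidth.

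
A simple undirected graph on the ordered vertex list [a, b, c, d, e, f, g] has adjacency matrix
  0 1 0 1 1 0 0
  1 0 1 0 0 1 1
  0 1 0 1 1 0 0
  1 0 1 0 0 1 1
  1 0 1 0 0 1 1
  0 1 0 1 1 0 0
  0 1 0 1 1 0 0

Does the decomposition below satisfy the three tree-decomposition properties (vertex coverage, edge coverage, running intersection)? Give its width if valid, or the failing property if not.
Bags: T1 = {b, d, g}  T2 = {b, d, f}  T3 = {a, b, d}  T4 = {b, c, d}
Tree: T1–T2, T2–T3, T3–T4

A tree decomposition must satisfy three properties: every vertex lies in some bag; for every edge, both endpoints lie together in some bag; and for every vertex, the bags containing it form a connected subtree. Here vertex e appears in no bag, so the decomposition is invalid.

No — vertex e appears in no bag.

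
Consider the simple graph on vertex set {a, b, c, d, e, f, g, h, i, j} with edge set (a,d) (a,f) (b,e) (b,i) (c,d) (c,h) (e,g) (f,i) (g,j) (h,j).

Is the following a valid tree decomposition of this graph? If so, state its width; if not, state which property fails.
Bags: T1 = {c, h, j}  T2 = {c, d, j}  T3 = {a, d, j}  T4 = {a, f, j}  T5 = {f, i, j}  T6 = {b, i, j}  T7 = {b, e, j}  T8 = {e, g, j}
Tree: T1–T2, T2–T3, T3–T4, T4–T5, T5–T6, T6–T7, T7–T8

Checking the three conditions: (i) the bags cover all of {a, b, c, d, e, f, g, h, i, j}; (ii) for each edge, some bag contains both endpoints; (iii) the bags containing any fixed vertex form a subtree. All hold, so the decomposition is valid with width 3 − 1 = 2.

Yes; width 2.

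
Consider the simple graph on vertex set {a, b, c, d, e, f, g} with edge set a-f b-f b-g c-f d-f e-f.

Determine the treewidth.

A width-1 tree decomposition is:
Bags: B1 = {c, f}  B2 = {b, f}  B3 = {b, g}  B4 = {e, f}  B5 = {a, f}  B6 = {d, f}
Tree: B1–B2, B2–B3, B2–B4, B1–B5, B1–B6
The largest bag has 2 vertices, giving width 1; this decomposition certifies tw(G) ≤ 1. Any graph with an edge has treewidth ≥ 1, and G has the edge c–f. The upper and lower bounds meet at 1, so that is the treewidth.

1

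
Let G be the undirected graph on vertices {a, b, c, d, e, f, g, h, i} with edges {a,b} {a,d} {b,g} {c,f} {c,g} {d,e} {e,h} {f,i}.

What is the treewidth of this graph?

1

A width-1 tree decomposition is:
Bags: B1 = {e, h}  B2 = {d, e}  B3 = {a, d}  B4 = {a, b}  B5 = {b, g}  B6 = {c, g}  B7 = {c, f}  B8 = {f, i}
Tree: B1–B2, B2–B3, B3–B4, B4–B5, B5–B6, B6–B7, B7–B8
The largest bag has 2 vertices, giving width 1; this decomposition certifies tw(G) ≤ 1. Since G has at least one edge (e.g. h–e), it is not an edgeless graph, so tw(G) ≥ 1. Hence tw(G) = 1 exactly.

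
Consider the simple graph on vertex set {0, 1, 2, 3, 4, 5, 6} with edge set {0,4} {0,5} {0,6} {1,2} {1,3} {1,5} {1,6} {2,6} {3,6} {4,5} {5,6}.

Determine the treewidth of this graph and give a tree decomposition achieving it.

Every bag has size at most 3, so the width is 3 − 1 = 2 and tw(G) ≤ 2. Conversely, {0, 4, 5} is a clique of size 3, and the vertices of any clique must share a bag in every tree decomposition; so some bag has ≥ 3 vertices and tw(G) ≥ 2. Hence tw(G) = 2 exactly.

Treewidth 2.
Bags: B1 = {1, 2, 6}  B2 = {1, 5, 6}  B3 = {1, 3, 6}  B4 = {0, 5, 6}  B5 = {0, 4, 5}
Tree: B1–B2, B2–B3, B2–B4, B4–B5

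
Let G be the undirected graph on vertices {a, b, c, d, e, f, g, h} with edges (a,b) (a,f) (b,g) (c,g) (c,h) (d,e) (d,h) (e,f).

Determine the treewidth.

A width-2 tree decomposition is:
Bags: B1 = {c, d, h}  B2 = {c, d, g}  B3 = {b, d, g}  B4 = {a, b, d}  B5 = {a, d, f}  B6 = {d, e, f}
Tree: B1–B2, B2–B3, B3–B4, B4–B5, B5–B6
Every bag has size at most 3, so the width is 3 − 1 = 2 and tw(G) ≤ 2. For the lower bound, G contains the cycle d–h–c–g–b–a–f–e–d, so G is not a forest; only forests have treewidth ≤ 1, hence tw(G) ≥ 2. The upper and lower bounds meet at 2, so that is the treewidth.

2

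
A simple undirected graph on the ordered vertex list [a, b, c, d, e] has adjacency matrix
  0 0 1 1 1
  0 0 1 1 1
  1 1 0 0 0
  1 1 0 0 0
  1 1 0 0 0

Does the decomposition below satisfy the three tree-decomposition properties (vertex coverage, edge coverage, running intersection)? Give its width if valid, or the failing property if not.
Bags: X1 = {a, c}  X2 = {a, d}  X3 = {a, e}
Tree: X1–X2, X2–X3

No — vertex b appears in no bag.

A tree decomposition must satisfy three properties: every vertex lies in some bag; for every edge, both endpoints lie together in some bag; and for every vertex, the bags containing it form a connected subtree. Here vertex b appears in no bag, so the decomposition is invalid.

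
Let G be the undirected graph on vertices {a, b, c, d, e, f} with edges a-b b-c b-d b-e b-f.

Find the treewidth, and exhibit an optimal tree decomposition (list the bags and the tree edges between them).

The largest bag has 2 vertices, giving width 1; this decomposition certifies tw(G) ≤ 1. Since G has at least one edge (e.g. b–f), it is not an edgeless graph, so tw(G) ≥ 1. The upper and lower bounds meet at 1, so that is the treewidth.

Treewidth 1.
One optimal decomposition is:
Bags: B1 = {b, f}  B2 = {b, e}  B3 = {b, d}  B4 = {a, b}  B5 = {b, c}
Tree: B1–B2, B2–B3, B2–B4, B2–B5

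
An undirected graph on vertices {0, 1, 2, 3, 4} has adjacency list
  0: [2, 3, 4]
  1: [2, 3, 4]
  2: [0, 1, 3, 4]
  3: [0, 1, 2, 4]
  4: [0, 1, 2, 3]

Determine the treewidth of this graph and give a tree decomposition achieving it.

Treewidth 3.
One such decomposition:
Bags: B1 = {0, 2, 3, 4}  B2 = {1, 2, 3, 4}
Tree: B1–B2

Every bag has size at most 4, so the width is 4 − 1 = 3 and tw(G) ≤ 3. Conversely, {0, 2, 3, 4} is a clique of size 4, and the vertices of any clique must share a bag in every tree decomposition; so some bag has ≥ 4 vertices and tw(G) ≥ 3. Combining the bounds, tw(G) = 3.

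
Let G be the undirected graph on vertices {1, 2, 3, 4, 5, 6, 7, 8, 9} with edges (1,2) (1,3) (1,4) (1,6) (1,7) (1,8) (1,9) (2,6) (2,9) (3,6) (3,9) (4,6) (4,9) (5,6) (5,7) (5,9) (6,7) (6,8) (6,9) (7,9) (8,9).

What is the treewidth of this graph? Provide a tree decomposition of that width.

Treewidth 3.
One such decomposition:
Bags: B1 = {5, 6, 7, 9}  B2 = {1, 6, 7, 9}  B3 = {1, 2, 6, 9}  B4 = {1, 3, 6, 9}  B5 = {1, 4, 6, 9}  B6 = {1, 6, 8, 9}
Tree: B1–B2, B2–B3, B2–B4, B3–B5, B3–B6

Each bag holds 4 vertices, so the decomposition has width 3, which upper-bounds the treewidth. On the other hand G contains the 4-clique {1, 2, 6, 9}. A clique must lie in a single bag of any decomposition, so no decomposition can have width below 3. Combining the bounds, tw(G) = 3.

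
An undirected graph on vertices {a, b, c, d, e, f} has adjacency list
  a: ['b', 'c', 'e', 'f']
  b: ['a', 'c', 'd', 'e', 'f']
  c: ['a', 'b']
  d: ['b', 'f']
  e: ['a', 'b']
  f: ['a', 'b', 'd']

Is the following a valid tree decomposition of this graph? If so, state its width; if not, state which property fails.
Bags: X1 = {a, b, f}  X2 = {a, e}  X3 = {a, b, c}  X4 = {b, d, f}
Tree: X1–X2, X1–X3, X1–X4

A tree decomposition must satisfy three properties: every vertex lies in some bag; for every edge, both endpoints lie together in some bag; and for every vertex, the bags containing it form a connected subtree. Here edge (b,e) lies in no bag, so the decomposition is invalid.

No — edge (b,e) lies in no bag.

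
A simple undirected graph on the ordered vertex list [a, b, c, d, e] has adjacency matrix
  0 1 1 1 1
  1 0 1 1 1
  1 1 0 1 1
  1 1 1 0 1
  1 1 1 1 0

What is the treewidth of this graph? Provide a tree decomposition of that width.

Treewidth 4.
One such decomposition:
Bags: B1 = {a, b, c, d, e}
Tree: (single bag)

With just one bag of size 5, the width is 5 − 1 = 4, so tw(G) ≤ 4. For the lower bound, the 5 vertices {a, b, c, d, e} are pairwise adjacent, and any tree decomposition puts a clique entirely inside one bag — forcing width ≥ 4. Hence tw(G) = 4 exactly.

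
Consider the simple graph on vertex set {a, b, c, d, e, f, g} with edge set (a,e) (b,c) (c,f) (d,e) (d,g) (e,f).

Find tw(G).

1

A width-1 tree decomposition is:
Bags: B1 = {d, e}  B2 = {d, g}  B3 = {e, f}  B4 = {c, f}  B5 = {b, c}  B6 = {a, e}
Tree: B1–B2, B1–B3, B3–B4, B4–B5, B1–B6
Each bag holds 2 vertices, so the decomposition has width 1, which upper-bounds the treewidth. Since G has at least one edge (e.g. e–d), it is not an edgeless graph, so tw(G) ≥ 1. Hence tw(G) = 1 exactly.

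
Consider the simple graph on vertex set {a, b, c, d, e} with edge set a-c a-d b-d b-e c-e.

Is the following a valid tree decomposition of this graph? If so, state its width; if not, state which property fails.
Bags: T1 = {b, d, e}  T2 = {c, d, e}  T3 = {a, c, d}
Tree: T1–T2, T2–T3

Yes; width 2.

Every vertex of G appears in some bag (union = {a, b, c, d, e}); every edge is covered by a bag; and for each vertex v the set of bags containing v is connected in the bag tree. The decomposition is therefore valid. The largest bag has 3 vertices, so the width is 2.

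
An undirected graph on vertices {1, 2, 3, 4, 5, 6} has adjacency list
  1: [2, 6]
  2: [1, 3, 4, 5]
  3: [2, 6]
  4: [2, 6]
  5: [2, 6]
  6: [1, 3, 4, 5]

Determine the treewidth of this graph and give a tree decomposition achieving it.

Every bag has size at most 3, so the width is 3 − 1 = 2 and tw(G) ≤ 2. Since 2–5–6–1–2 is a cycle in G, G is not acyclic. Forests are exactly the graphs of treewidth ≤ 1, so tw(G) ≥ 2. Combining the bounds, tw(G) = 2.

Treewidth 2.
One such decomposition:
Bags: B1 = {2, 5, 6}  B2 = {1, 2, 6}  B3 = {2, 4, 6}  B4 = {2, 3, 6}
Tree: B1–B2, B2–B3, B3–B4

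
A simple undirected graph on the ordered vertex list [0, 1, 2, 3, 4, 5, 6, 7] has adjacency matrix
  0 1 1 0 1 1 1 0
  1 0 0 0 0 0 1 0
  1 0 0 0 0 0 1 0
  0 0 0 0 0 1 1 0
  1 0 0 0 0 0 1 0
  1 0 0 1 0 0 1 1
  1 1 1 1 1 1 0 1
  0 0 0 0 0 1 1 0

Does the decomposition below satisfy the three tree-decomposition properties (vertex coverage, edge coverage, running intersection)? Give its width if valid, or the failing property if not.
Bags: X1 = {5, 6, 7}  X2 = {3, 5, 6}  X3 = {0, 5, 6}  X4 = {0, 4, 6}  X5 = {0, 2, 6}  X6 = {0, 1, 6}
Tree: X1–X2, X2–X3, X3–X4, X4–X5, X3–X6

Yes; width 2.

Every vertex of G appears in some bag (union = {0, 1, 2, 3, 4, 5, 6, 7}); every edge is covered by a bag; and for each vertex v the set of bags containing v is connected in the bag tree. The decomposition is therefore valid. The largest bag has 3 vertices, so the width is 2.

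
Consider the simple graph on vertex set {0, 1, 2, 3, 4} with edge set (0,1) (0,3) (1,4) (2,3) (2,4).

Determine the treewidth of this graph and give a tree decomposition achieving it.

Treewidth 2.
One optimal decomposition is:
Bags: B1 = {1, 2, 4}  B2 = {0, 1, 2}  B3 = {0, 2, 3}
Tree: B1–B2, B2–B3

The largest bag has 3 vertices, giving width 2; this decomposition certifies tw(G) ≤ 2. The edges 2–4–1–0–3–2 form a cycle, so G is not a tree and its treewidth is at least 2. The upper and lower bounds meet at 2, so that is the treewidth.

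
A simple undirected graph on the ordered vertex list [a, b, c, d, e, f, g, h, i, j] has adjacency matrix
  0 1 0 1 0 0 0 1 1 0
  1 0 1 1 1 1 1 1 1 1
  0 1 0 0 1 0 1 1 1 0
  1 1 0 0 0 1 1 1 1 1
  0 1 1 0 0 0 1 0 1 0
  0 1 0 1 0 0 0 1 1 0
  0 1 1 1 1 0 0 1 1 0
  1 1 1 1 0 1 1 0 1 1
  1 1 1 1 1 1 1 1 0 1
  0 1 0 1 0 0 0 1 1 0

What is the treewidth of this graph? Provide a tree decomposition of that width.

Every bag has size at most 5, so the width is 5 − 1 = 4 and tw(G) ≤ 4. Conversely, {b, c, e, g, i} is a clique of size 5, and the vertices of any clique must share a bag in every tree decomposition; so some bag has ≥ 5 vertices and tw(G) ≥ 4. Therefore the treewidth is 4.

Treewidth 4.
One such decomposition:
Bags: B1 = {b, d, f, h, i}  B2 = {b, d, g, h, i}  B3 = {b, d, h, i, j}  B4 = {a, b, d, h, i}  B5 = {b, c, g, h, i}  B6 = {b, c, e, g, i}
Tree: B1–B2, B1–B3, B2–B4, B2–B5, B5–B6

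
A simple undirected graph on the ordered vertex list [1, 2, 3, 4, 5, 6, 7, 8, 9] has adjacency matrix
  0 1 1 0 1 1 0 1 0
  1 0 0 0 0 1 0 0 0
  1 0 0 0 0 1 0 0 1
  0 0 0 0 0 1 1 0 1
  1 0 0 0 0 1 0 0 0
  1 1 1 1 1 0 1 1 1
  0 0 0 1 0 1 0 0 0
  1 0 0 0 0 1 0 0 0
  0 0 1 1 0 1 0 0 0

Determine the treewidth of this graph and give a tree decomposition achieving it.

The largest bag has 3 vertices, giving width 2; this decomposition certifies tw(G) ≤ 2. On the other hand G contains the 3-clique {1, 6, 8}. A clique must lie in a single bag of any decomposition, so no decomposition can have width below 2. Combining the bounds, tw(G) = 2.

Treewidth 2.
Bags: B1 = {1, 3, 6}  B2 = {3, 6, 9}  B3 = {4, 6, 9}  B4 = {1, 6, 8}  B5 = {1, 2, 6}  B6 = {1, 5, 6}  B7 = {4, 6, 7}
Tree: B1–B2, B2–B3, B1–B4, B4–B5, B1–B6, B3–B7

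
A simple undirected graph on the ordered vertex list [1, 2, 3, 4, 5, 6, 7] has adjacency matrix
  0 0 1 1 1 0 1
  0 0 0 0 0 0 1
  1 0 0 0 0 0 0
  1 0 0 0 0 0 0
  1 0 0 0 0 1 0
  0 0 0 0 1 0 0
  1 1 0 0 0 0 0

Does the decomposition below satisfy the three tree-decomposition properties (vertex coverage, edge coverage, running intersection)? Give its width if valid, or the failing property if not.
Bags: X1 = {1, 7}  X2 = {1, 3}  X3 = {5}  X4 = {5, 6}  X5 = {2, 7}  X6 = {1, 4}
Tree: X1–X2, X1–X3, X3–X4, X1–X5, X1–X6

A tree decomposition must satisfy three properties: every vertex lies in some bag; for every edge, both endpoints lie together in some bag; and for every vertex, the bags containing it form a connected subtree. Here edge (1,5) lies in no bag, so the decomposition is invalid.

No — edge (1,5) lies in no bag.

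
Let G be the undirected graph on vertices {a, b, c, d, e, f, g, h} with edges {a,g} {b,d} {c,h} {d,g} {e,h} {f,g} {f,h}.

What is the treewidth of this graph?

A width-1 tree decomposition is:
Bags: B1 = {d, g}  B2 = {f, g}  B3 = {f, h}  B4 = {c, h}  B5 = {a, g}  B6 = {b, d}  B7 = {e, h}
Tree: B1–B2, B2–B3, B3–B4, B2–B5, B1–B6, B4–B7
Each bag holds 2 vertices, so the decomposition has width 1, which upper-bounds the treewidth. Since G has at least one edge (e.g. g–d), it is not an edgeless graph, so tw(G) ≥ 1. Therefore the treewidth is 1.

1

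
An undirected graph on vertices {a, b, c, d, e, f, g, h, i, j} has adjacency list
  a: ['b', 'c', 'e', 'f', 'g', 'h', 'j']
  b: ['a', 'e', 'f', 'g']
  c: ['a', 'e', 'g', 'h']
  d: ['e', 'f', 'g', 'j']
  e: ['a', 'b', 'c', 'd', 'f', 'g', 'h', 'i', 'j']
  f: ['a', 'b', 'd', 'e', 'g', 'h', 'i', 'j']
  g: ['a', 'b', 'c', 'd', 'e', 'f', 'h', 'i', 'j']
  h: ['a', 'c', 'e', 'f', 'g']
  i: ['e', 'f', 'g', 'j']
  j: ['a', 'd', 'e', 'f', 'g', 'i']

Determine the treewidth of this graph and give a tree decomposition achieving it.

Every bag has size at most 5, so the width is 5 − 1 = 4 and tw(G) ≤ 4. On the other hand G contains the 5-clique {a, c, e, g, h}. A clique must lie in a single bag of any decomposition, so no decomposition can have width below 4. Combining the bounds, tw(G) = 4.

Treewidth 4.
Bags: B1 = {a, e, f, g, j}  B2 = {a, e, f, g, h}  B3 = {a, b, e, f, g}  B4 = {d, e, f, g, j}  B5 = {a, c, e, g, h}  B6 = {e, f, g, i, j}
Tree: B1–B2, B1–B3, B1–B4, B2–B5, B1–B6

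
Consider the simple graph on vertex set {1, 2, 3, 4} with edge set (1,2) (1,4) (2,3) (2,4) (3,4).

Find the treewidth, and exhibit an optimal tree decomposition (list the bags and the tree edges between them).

Treewidth 2.
One optimal decomposition is:
Bags: B1 = {1, 2, 4}  B2 = {2, 3, 4}
Tree: B1–B2

Every bag has size at most 3, so the width is 3 − 1 = 2 and tw(G) ≤ 2. For the lower bound, the 3 vertices {1, 2, 4} are pairwise adjacent, and any tree decomposition puts a clique entirely inside one bag — forcing width ≥ 2. The upper and lower bounds meet at 2, so that is the treewidth.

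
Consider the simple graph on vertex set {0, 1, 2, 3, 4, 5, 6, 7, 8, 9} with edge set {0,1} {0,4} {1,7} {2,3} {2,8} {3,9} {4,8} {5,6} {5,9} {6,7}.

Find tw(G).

A width-2 tree decomposition is:
Bags: B1 = {2, 3, 9}  B2 = {2, 8, 9}  B3 = {4, 8, 9}  B4 = {0, 4, 9}  B5 = {0, 1, 9}  B6 = {1, 7, 9}  B7 = {6, 7, 9}  B8 = {5, 6, 9}
Tree: B1–B2, B2–B3, B3–B4, B4–B5, B5–B6, B6–B7, B7–B8
The largest bag has 3 vertices, giving width 2; this decomposition certifies tw(G) ≤ 2. Since 9–3–2–8–4–0–1–7–6–5–9 is a cycle in G, G is not acyclic. Forests are exactly the graphs of treewidth ≤ 1, so tw(G) ≥ 2. Combining the bounds, tw(G) = 2.

2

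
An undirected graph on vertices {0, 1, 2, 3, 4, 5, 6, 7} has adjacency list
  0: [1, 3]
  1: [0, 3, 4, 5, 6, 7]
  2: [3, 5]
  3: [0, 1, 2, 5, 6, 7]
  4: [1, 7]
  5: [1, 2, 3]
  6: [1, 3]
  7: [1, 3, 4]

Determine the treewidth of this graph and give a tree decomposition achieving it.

Treewidth 2.
One optimal decomposition is:
Bags: B1 = {1, 3, 7}  B2 = {1, 3, 5}  B3 = {2, 3, 5}  B4 = {0, 1, 3}  B5 = {1, 3, 6}  B6 = {1, 4, 7}
Tree: B1–B2, B2–B3, B2–B4, B4–B5, B1–B6

The largest bag has 3 vertices, giving width 2; this decomposition certifies tw(G) ≤ 2. Conversely, {0, 1, 3} is a clique of size 3, and the vertices of any clique must share a bag in every tree decomposition; so some bag has ≥ 3 vertices and tw(G) ≥ 2. Hence tw(G) = 2 exactly.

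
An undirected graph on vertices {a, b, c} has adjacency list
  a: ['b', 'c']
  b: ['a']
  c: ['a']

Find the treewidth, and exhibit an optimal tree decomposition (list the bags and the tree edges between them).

Each bag holds 2 vertices, so the decomposition has width 1, which upper-bounds the treewidth. Any graph with an edge has treewidth ≥ 1, and G has the edge a–c. Therefore the treewidth is 1.

Treewidth 1.
One optimal decomposition is:
Bags: B1 = {a, c}  B2 = {a, b}
Tree: B1–B2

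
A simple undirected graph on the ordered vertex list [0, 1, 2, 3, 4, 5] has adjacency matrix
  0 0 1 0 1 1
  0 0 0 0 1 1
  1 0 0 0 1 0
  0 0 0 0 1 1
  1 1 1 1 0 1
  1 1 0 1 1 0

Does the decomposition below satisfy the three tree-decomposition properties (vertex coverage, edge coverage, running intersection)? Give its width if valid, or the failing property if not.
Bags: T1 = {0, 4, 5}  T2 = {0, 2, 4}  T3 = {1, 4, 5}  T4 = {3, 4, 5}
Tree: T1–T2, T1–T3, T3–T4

Every vertex of G appears in some bag (union = {0, 1, 2, 3, 4, 5}); every edge is covered by a bag; and for each vertex v the set of bags containing v is connected in the bag tree. The decomposition is therefore valid. The largest bag has 3 vertices, so the width is 2.

Yes; width 2.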